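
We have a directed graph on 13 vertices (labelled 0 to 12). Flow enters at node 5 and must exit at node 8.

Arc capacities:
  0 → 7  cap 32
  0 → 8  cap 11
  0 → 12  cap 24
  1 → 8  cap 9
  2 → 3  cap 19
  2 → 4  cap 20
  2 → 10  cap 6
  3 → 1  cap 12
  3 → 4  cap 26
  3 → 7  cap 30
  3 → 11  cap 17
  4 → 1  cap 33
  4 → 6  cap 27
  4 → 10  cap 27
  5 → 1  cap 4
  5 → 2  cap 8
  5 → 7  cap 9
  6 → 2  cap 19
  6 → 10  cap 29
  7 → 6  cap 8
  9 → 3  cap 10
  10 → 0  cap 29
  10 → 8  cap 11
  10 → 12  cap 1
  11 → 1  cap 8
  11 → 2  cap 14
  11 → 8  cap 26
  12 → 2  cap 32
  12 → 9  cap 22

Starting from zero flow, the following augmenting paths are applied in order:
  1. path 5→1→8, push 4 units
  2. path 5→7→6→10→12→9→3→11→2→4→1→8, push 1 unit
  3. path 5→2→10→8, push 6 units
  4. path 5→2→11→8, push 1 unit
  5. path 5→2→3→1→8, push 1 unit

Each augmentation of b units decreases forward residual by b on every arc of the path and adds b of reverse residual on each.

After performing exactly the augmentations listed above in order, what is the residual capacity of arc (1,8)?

Residual capacity of (1,8): 3

after path 1 (5→1→8, push 4): res(1,8)=5
after path 2 (5→7→6→10→12→9→3→11→2→4→1→8, push 1): res(1,8)=4
after path 3 (5→2→10→8, push 6): res(1,8)=4
after path 4 (5→2→11→8, push 1): res(1,8)=4
after path 5 (5→2→3→1→8, push 1): res(1,8)=3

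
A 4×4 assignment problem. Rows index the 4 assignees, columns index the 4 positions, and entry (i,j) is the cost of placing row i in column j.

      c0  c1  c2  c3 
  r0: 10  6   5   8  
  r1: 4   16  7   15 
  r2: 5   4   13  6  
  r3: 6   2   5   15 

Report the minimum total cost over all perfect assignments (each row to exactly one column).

optimal assignment: row0→col2 (cost 5), row1→col0 (cost 4), row2→col3 (cost 6), row3→col1 (cost 2)
total = 5 + 4 + 6 + 2 = 17

Minimum assignment cost: 17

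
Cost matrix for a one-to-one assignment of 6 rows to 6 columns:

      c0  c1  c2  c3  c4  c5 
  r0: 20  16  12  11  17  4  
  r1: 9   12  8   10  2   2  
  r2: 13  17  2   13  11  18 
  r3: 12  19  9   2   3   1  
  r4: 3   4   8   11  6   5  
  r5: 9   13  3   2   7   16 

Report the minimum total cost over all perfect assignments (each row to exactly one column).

Minimum assignment cost: 23

optimal assignment: row0→col5 (cost 4), row1→col4 (cost 2), row2→col2 (cost 2), row3→col3 (cost 2), row4→col1 (cost 4), row5→col0 (cost 9)
total = 4 + 2 + 2 + 2 + 4 + 9 = 23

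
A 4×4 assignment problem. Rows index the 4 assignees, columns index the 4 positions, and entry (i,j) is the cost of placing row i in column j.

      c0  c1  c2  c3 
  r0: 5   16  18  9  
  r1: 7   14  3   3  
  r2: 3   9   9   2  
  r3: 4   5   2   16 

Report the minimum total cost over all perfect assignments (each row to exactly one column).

optimal assignment: row0→col0 (cost 5), row1→col2 (cost 3), row2→col3 (cost 2), row3→col1 (cost 5)
total = 5 + 3 + 2 + 5 = 15

Minimum assignment cost: 15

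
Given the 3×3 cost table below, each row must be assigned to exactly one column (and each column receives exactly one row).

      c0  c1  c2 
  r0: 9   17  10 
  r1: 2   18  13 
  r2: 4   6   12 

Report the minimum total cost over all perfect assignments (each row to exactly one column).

optimal assignment: row0→col2 (cost 10), row1→col0 (cost 2), row2→col1 (cost 6)
total = 10 + 2 + 6 = 18

Minimum assignment cost: 18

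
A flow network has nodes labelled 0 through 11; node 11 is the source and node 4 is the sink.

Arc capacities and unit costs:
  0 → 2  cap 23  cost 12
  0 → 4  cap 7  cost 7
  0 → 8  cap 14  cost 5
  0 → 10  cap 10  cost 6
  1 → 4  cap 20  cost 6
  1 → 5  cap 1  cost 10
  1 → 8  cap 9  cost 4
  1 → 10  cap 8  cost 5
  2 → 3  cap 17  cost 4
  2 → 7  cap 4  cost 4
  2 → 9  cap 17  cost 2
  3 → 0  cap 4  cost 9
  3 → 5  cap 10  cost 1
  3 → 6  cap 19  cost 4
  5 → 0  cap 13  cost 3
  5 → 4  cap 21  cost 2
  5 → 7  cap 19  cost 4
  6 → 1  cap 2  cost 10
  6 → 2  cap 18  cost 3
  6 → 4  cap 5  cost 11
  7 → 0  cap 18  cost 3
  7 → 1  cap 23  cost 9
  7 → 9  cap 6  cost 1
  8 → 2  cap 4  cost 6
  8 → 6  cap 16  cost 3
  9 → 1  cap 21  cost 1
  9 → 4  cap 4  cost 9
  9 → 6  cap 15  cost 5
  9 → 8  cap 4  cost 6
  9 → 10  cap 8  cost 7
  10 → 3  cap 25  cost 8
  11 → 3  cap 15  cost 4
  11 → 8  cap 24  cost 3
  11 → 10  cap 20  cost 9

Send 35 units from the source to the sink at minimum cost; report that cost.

Minimum cost for 35 units: 525

shortest-cost path #1: 11→3→5→4 push 10 @ unit cost 7 (adds 70)
shortest-cost path #2: 11→8→6→4 push 5 @ unit cost 17 (adds 85)
shortest-cost path #3: 11→8→2→9→1→4 push 4 @ unit cost 18 (adds 72)
shortest-cost path #4: 11→8→6→2→9→1→4 push 11 @ unit cost 18 (adds 198)
shortest-cost path #5: 11→3→0→4 push 4 @ unit cost 20 (adds 80)
shortest-cost path #6: 11→3→6→2→9→1→4 push 1 @ unit cost 20 (adds 20)
total cost = 525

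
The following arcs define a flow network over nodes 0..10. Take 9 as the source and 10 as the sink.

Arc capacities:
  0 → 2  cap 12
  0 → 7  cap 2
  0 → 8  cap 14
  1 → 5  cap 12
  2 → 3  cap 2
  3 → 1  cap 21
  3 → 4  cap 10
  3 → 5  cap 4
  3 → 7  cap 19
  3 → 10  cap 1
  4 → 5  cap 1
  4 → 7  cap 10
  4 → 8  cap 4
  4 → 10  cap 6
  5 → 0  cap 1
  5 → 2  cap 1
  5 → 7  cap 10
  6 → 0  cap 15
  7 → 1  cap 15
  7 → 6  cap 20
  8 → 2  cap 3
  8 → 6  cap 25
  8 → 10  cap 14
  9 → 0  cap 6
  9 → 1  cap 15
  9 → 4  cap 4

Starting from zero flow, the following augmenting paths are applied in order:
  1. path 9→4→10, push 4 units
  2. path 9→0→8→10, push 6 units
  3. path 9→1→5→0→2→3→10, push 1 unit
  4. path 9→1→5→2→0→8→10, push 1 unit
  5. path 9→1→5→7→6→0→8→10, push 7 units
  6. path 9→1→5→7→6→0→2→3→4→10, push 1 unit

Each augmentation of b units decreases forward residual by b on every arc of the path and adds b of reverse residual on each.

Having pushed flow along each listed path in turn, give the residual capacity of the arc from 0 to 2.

Residual capacity of (0,2): 11

after path 1 (9→4→10, push 4): res(0,2)=12
after path 2 (9→0→8→10, push 6): res(0,2)=12
after path 3 (9→1→5→0→2→3→10, push 1): res(0,2)=11
after path 4 (9→1→5→2→0→8→10, push 1): res(0,2)=12
after path 5 (9→1→5→7→6→0→8→10, push 7): res(0,2)=12
after path 6 (9→1→5→7→6→0→2→3→4→10, push 1): res(0,2)=11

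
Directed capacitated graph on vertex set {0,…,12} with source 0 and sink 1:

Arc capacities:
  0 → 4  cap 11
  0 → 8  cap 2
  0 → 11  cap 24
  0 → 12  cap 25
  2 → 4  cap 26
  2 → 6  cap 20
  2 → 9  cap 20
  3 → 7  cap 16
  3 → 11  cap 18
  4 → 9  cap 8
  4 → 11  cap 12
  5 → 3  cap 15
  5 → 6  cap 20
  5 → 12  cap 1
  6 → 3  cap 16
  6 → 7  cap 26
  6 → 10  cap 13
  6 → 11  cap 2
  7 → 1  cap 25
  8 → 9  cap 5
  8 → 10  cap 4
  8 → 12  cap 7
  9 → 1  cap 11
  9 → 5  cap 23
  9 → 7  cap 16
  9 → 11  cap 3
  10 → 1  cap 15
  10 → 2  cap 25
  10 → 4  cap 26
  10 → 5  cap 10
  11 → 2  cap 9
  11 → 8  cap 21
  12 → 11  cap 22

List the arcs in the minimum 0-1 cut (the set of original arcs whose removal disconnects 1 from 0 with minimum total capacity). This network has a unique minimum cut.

Min-cut arcs: {(4,9), (8,9), (8,10), (11,2)} (total capacity 26)

augment #1: 0→4→9→1 push 8
augment #2: 0→8→9→1 push 2
augment #3: 0→11→2→9→1 push 1
augment #4: 0→11→8→10→1 push 4
augment #5: 0→11→2→6→7→1 push 8
augment #6: 0→11→8→9→7→1 push 3
max flow = 26; residual-reachable set from 0 gives S-side
cut edges (S→T): {(4,9), (8,9), (8,10), (11,2)} total cap 26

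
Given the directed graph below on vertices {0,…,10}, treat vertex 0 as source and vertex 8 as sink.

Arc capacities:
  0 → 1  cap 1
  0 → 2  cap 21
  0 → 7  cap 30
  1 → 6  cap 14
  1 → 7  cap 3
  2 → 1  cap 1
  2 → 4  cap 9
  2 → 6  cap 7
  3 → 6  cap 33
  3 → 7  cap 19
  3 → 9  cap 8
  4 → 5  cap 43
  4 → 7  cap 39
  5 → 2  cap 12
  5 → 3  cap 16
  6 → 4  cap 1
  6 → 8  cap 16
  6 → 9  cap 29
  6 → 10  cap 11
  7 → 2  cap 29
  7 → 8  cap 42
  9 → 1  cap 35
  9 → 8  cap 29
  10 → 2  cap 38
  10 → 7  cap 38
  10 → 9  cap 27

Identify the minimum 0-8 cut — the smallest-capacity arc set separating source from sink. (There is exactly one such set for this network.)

Min-cut arcs: {(0,1), (0,7), (2,1), (2,4), (2,6)} (total capacity 48)

augment #1: 0→7→8 push 30
augment #2: 0→1→6→8 push 1
augment #3: 0→2→6→8 push 7
augment #4: 0→2→1→6→8 push 1
augment #5: 0→2→4→7→8 push 9
max flow = 48; residual-reachable set from 0 gives S-side
cut edges (S→T): {(0,1), (0,7), (2,1), (2,4), (2,6)} total cap 48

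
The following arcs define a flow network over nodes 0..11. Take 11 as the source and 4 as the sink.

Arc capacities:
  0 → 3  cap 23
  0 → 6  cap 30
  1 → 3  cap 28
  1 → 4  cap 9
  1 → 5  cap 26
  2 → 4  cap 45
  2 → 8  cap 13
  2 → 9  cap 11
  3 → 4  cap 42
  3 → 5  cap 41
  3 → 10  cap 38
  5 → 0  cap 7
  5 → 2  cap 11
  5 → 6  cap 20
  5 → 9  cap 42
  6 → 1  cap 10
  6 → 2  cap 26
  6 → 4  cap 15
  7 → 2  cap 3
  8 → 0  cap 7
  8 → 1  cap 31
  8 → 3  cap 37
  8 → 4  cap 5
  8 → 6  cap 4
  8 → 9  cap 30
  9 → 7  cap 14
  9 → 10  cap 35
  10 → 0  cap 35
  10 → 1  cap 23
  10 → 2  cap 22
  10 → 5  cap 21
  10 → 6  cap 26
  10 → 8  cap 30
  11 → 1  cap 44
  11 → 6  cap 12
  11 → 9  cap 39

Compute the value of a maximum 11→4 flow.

Maximum flow value: 94

augment #1: 11→1→4 bottleneck 9, total now 9
augment #2: 11→6→4 bottleneck 12, total now 21
augment #3: 11→1→3→4 bottleneck 28, total now 49
augment #4: 11→1→5→2→4 bottleneck 7, total now 56
augment #5: 11→9→7→2→4 bottleneck 3, total now 59
augment #6: 11→9→10→2→4 bottleneck 22, total now 81
augment #7: 11→9→10→6→4 bottleneck 3, total now 84
augment #8: 11→9→10→8→4 bottleneck 5, total now 89
augment #9: 11→9→10→0→3→4 bottleneck 5, total now 94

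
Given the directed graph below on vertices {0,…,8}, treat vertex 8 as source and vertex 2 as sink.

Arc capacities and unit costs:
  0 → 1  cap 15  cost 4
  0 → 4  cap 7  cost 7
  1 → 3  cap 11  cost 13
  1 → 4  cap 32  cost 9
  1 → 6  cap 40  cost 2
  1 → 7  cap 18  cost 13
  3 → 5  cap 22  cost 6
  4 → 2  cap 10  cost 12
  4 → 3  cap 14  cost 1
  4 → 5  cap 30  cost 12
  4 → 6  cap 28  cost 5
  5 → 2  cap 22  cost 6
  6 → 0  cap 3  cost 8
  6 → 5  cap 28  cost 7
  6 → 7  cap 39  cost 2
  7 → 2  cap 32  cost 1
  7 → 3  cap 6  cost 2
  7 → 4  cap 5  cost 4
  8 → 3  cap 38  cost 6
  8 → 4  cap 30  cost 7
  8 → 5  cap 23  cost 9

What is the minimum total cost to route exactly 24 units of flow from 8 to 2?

shortest-cost path #1: 8→5→2 push 22 @ unit cost 15 (adds 330)
shortest-cost path #2: 8→4→6→7→2 push 2 @ unit cost 15 (adds 30)
total cost = 360

Minimum cost for 24 units: 360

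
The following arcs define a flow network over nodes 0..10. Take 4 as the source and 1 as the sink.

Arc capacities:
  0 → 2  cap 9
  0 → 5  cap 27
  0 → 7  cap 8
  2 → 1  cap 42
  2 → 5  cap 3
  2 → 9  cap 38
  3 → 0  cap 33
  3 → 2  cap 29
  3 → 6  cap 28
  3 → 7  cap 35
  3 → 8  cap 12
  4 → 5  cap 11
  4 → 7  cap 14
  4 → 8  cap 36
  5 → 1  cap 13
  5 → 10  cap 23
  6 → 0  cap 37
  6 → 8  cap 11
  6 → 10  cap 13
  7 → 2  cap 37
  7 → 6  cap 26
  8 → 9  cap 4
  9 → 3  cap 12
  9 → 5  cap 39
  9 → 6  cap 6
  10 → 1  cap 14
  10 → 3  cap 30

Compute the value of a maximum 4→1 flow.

Maximum flow value: 29

augment #1: 4→5→1 bottleneck 11, total now 11
augment #2: 4→7→2→1 bottleneck 14, total now 25
augment #3: 4→8→9→5→1 bottleneck 2, total now 27
augment #4: 4→8→9→3→2→1 bottleneck 2, total now 29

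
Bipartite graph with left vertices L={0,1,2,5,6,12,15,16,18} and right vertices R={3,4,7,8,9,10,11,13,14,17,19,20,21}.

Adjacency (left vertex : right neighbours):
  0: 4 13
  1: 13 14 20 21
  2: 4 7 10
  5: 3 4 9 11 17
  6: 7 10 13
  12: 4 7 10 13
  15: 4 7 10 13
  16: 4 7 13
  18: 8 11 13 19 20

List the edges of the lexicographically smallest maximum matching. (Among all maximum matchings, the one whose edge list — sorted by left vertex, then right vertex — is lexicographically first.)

|M| = 7 (so the lex-smallest maximum matching has 7 edges)
process left vertices in ascending order; for each, take the smallest-labelled available neighbour that still permits 7 edges overall, or leave it unmatched if none does
lex-smallest matching: {0-4, 1-14, 2-7, 5-3, 6-10, 12-13, 18-8}

Lex-smallest maximum matching: {(0,4), (1,14), (2,7), (5,3), (6,10), (12,13), (18,8)}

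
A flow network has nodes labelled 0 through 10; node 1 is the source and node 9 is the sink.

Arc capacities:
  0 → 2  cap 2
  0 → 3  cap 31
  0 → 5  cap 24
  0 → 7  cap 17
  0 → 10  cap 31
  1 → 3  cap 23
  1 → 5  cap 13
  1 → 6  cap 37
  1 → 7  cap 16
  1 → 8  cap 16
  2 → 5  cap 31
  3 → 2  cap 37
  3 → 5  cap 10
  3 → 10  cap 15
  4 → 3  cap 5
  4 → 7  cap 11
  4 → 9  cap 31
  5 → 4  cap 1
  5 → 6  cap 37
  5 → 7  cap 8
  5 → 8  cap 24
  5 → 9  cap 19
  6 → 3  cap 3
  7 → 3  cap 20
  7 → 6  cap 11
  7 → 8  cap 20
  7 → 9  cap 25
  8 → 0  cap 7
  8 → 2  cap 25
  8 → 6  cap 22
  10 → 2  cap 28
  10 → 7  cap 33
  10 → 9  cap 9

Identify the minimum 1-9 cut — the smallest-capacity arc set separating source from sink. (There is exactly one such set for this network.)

Min-cut arcs: {(5,4), (5,9), (7,9), (10,9)} (total capacity 54)

augment #1: 1→5→9 push 13
augment #2: 1→7→9 push 16
augment #3: 1→3→5→9 push 6
augment #4: 1→3→10→9 push 9
augment #5: 1→3→5→4→9 push 1
augment #6: 1→3→5→7→9 push 3
augment #7: 1→3→10→7→9 push 4
augment #8: 1→8→0→7→9 push 2
max flow = 54; residual-reachable set from 1 gives S-side
cut edges (S→T): {(5,4), (5,9), (7,9), (10,9)} total cap 54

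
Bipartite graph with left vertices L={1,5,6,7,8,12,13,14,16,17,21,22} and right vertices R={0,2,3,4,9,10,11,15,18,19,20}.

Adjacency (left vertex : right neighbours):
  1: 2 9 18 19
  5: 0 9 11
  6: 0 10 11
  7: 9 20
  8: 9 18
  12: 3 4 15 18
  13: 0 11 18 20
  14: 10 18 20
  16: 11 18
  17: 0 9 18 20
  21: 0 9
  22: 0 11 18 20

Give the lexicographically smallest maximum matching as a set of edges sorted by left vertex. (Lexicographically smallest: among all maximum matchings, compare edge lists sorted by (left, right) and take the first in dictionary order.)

Lex-smallest maximum matching: {(1,2), (5,0), (6,10), (7,9), (8,18), (12,3), (13,11), (14,20)}

|M| = 8 (so the lex-smallest maximum matching has 8 edges)
process left vertices in ascending order; for each, take the smallest-labelled available neighbour that still permits 8 edges overall, or leave it unmatched if none does
lex-smallest matching: {1-2, 5-0, 6-10, 7-9, 8-18, 12-3, 13-11, 14-20}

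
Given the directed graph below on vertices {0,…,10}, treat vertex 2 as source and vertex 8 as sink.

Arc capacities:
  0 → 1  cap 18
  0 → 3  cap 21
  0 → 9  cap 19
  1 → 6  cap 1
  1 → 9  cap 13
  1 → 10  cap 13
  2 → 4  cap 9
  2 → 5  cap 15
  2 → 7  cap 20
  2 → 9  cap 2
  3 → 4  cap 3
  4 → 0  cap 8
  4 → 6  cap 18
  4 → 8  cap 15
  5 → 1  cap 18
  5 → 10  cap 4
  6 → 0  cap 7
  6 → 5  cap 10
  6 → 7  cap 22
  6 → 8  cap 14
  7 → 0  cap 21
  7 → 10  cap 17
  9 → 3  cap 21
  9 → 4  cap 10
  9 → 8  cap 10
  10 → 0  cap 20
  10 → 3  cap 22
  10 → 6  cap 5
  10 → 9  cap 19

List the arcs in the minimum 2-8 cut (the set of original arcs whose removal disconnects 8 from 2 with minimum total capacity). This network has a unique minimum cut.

Min-cut arcs: {(1,6), (2,4), (3,4), (9,4), (9,8), (10,6)} (total capacity 38)

augment #1: 2→4→8 push 9
augment #2: 2→9→8 push 2
augment #3: 2→5→1→6→8 push 1
augment #4: 2→5→1→9→8 push 8
augment #5: 2→5→10→6→8 push 4
augment #6: 2→7→10→6→8 push 1
augment #7: 2→5→1→9→4→8 push 2
augment #8: 2→7→0→3→4→8 push 3
augment #9: 2→7→0→9→4→8 push 1
augment #10: 2→7→0→9→4→6→8 push 7
max flow = 38; residual-reachable set from 2 gives S-side
cut edges (S→T): {(1,6), (2,4), (3,4), (9,4), (9,8), (10,6)} total cap 38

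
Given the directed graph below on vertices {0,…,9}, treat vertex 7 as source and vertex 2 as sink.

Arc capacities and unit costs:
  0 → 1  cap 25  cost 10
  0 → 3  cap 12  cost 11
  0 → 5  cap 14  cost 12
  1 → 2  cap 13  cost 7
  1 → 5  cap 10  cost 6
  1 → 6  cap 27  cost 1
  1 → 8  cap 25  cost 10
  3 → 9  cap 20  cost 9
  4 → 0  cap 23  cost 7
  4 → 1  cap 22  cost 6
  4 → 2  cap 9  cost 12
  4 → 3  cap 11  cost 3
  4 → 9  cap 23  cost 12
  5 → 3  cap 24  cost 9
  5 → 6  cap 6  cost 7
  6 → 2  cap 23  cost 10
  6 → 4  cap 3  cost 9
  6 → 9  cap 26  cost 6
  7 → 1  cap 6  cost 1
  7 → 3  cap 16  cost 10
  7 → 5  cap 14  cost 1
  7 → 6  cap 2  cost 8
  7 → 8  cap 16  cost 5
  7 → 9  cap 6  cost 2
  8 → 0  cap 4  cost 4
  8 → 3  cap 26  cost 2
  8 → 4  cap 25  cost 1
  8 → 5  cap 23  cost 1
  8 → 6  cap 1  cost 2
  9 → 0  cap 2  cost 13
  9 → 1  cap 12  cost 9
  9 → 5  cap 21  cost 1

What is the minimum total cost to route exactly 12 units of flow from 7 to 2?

shortest-cost path #1: 7→1→2 push 6 @ unit cost 8 (adds 48)
shortest-cost path #2: 7→8→6→2 push 1 @ unit cost 17 (adds 17)
shortest-cost path #3: 7→9→1→2 push 5 @ unit cost 18 (adds 90)
total cost = 155

Minimum cost for 12 units: 155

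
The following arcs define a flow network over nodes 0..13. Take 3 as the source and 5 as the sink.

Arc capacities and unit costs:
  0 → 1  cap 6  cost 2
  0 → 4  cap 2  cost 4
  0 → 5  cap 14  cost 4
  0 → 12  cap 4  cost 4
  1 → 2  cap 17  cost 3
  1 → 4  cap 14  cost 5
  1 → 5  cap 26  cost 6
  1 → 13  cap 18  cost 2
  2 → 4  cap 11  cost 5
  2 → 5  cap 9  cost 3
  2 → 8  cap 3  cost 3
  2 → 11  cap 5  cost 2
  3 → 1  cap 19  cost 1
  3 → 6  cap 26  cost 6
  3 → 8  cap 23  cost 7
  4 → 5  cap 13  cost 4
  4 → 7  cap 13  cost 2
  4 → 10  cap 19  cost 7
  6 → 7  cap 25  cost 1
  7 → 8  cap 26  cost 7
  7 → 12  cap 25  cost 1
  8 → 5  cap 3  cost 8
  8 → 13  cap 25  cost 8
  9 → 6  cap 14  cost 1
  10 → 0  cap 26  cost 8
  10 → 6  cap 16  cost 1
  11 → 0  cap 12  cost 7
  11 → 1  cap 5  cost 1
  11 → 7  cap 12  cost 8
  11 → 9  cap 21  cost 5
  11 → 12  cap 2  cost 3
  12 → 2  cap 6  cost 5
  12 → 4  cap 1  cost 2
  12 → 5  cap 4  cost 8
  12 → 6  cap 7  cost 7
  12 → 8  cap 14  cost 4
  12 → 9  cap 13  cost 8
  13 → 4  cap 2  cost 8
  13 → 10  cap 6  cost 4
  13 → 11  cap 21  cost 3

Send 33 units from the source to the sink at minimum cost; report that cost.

Minimum cost for 33 units: 352

shortest-cost path #1: 3→1→5 push 19 @ unit cost 7 (adds 133)
shortest-cost path #2: 3→6→7→12→4→5 push 1 @ unit cost 14 (adds 14)
shortest-cost path #3: 3→8→5 push 3 @ unit cost 15 (adds 45)
shortest-cost path #4: 3→6→7→12→5 push 4 @ unit cost 16 (adds 64)
shortest-cost path #5: 3→6→7→12→2→5 push 6 @ unit cost 16 (adds 96)
total cost = 352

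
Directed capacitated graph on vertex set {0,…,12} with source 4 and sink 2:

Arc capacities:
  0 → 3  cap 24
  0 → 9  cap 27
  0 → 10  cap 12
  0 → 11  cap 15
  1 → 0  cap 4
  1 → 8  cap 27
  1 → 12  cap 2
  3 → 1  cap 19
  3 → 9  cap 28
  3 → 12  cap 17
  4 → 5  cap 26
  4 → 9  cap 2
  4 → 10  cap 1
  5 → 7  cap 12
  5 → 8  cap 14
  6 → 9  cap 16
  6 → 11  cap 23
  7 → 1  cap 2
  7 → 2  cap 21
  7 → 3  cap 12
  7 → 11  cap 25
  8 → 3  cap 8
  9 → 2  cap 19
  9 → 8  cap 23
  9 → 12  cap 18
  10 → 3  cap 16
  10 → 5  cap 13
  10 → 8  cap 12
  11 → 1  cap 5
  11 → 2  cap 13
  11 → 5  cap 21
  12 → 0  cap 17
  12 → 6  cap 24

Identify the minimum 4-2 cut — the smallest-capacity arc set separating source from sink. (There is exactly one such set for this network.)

augment #1: 4→9→2 push 2
augment #2: 4→5→7→2 push 12
augment #3: 4→10→3→9→2 push 1
augment #4: 4→5→8→3→9→2 push 8
max flow = 23; residual-reachable set from 4 gives S-side
cut edges (S→T): {(4,9), (4,10), (5,7), (8,3)} total cap 23

Min-cut arcs: {(4,9), (4,10), (5,7), (8,3)} (total capacity 23)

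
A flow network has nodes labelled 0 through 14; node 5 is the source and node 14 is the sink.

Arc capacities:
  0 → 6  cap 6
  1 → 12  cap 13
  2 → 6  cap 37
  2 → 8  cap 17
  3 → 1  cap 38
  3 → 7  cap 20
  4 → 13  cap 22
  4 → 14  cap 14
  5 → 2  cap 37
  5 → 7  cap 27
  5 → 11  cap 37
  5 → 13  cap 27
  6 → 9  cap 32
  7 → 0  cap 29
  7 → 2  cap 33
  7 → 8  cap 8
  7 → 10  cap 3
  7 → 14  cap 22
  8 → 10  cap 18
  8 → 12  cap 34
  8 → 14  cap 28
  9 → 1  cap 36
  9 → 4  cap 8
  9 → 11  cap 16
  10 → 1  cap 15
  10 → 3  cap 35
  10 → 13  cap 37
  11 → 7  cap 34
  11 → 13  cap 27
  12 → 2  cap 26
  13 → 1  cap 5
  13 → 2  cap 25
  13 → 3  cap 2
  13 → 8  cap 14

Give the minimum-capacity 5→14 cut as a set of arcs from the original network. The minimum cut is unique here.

augment #1: 5→7→14 push 22
augment #2: 5→2→8→14 push 17
augment #3: 5→7→8→14 push 5
augment #4: 5→13→8→14 push 6
augment #5: 5→2→6→9→4→14 push 8
max flow = 58; residual-reachable set from 5 gives S-side
cut edges (S→T): {(7,14), (8,14), (9,4)} total cap 58

Min-cut arcs: {(7,14), (8,14), (9,4)} (total capacity 58)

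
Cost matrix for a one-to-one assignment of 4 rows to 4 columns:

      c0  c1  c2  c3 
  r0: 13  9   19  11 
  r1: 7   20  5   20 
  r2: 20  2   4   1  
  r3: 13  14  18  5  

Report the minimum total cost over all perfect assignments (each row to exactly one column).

Minimum assignment cost: 25

one of 2 optimal assignments: row0→col0 (cost 13), row1→col2 (cost 5), row2→col1 (cost 2), row3→col3 (cost 5)
total = 13 + 5 + 2 + 5 = 25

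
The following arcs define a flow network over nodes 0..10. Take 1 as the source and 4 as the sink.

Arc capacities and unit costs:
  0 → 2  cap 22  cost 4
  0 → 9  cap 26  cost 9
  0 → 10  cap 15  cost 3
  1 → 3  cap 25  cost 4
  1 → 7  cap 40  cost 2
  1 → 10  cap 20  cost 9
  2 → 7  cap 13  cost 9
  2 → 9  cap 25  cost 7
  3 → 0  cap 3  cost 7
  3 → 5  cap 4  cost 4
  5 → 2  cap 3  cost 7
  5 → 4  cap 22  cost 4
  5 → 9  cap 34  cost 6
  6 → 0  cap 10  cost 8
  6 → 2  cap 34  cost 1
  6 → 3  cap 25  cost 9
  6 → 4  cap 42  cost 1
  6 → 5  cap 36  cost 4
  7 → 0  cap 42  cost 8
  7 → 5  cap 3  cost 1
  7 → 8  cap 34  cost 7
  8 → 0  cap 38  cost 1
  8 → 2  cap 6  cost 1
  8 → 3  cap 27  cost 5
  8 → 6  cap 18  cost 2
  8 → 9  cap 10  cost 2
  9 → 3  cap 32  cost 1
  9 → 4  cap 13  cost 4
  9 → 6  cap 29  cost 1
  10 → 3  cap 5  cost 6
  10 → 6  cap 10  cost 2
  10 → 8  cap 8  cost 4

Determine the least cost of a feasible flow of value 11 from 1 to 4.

shortest-cost path #1: 1→7→5→4 push 3 @ unit cost 7 (adds 21)
shortest-cost path #2: 1→3→5→4 push 4 @ unit cost 12 (adds 48)
shortest-cost path #3: 1→7→8→6→4 push 4 @ unit cost 12 (adds 48)
total cost = 117

Minimum cost for 11 units: 117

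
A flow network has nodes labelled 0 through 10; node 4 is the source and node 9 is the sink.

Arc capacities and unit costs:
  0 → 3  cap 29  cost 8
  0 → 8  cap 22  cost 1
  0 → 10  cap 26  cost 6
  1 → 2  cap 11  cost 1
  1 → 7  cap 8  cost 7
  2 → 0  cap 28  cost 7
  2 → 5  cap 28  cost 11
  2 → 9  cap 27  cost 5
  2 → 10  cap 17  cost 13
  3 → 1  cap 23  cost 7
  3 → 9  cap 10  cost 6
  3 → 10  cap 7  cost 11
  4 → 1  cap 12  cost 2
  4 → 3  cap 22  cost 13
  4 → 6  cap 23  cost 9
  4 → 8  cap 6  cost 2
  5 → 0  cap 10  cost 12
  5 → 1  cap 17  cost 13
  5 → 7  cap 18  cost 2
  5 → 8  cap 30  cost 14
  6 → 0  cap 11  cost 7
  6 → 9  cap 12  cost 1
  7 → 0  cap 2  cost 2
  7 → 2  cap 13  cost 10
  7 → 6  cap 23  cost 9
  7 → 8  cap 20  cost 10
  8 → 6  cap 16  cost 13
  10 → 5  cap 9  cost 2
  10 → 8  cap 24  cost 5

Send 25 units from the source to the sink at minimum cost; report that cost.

shortest-cost path #1: 4→1→2→9 push 11 @ unit cost 8 (adds 88)
shortest-cost path #2: 4→6→9 push 12 @ unit cost 10 (adds 120)
shortest-cost path #3: 4→3→9 push 2 @ unit cost 19 (adds 38)
total cost = 246

Minimum cost for 25 units: 246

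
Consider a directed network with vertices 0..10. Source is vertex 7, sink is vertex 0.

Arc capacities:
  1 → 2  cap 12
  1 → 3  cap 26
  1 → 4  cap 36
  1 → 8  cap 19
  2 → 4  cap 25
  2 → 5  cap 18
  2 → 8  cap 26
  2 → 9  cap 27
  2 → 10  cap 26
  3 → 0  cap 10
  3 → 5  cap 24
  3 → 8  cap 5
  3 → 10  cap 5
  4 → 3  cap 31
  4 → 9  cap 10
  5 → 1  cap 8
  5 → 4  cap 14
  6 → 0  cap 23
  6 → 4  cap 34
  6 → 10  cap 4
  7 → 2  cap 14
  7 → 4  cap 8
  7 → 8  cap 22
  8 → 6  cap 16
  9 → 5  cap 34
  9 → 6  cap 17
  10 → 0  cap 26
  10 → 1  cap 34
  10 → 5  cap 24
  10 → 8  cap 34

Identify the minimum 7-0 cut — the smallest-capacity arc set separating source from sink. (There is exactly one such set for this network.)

augment #1: 7→2→10→0 push 14
augment #2: 7→4→3→0 push 8
augment #3: 7→8→6→0 push 16
max flow = 38; residual-reachable set from 7 gives S-side
cut edges (S→T): {(7,2), (7,4), (8,6)} total cap 38

Min-cut arcs: {(7,2), (7,4), (8,6)} (total capacity 38)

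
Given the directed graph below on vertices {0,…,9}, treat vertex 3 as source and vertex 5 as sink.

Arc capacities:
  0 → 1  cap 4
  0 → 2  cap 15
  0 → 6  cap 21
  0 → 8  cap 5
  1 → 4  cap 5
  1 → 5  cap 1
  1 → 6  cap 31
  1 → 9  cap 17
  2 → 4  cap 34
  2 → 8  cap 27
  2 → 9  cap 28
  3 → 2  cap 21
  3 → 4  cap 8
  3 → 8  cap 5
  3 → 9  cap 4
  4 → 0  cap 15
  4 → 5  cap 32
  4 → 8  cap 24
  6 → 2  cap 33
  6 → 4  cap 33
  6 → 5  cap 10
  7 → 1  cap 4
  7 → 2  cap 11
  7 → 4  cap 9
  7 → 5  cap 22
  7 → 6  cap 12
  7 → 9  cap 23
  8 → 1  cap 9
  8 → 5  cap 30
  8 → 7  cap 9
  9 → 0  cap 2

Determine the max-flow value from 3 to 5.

Maximum flow value: 36

augment #1: 3→4→5 bottleneck 8, total now 8
augment #2: 3→8→5 bottleneck 5, total now 13
augment #3: 3→2→4→5 bottleneck 21, total now 34
augment #4: 3→9→0→1→5 bottleneck 1, total now 35
augment #5: 3→9→0→6→5 bottleneck 1, total now 36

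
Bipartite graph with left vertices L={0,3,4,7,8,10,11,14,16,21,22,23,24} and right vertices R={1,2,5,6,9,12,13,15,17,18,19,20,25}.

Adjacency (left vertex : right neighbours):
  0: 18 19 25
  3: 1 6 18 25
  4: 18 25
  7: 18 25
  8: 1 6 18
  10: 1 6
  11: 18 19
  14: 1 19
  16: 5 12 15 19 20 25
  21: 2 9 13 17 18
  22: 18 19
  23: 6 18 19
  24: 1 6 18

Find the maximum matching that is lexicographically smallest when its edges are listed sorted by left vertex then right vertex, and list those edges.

|M| = 7 (so the lex-smallest maximum matching has 7 edges)
process left vertices in ascending order; for each, take the smallest-labelled available neighbour that still permits 7 edges overall, or leave it unmatched if none does
lex-smallest matching: {0-18, 3-1, 4-25, 8-6, 11-19, 16-5, 21-2}

Lex-smallest maximum matching: {(0,18), (3,1), (4,25), (8,6), (11,19), (16,5), (21,2)}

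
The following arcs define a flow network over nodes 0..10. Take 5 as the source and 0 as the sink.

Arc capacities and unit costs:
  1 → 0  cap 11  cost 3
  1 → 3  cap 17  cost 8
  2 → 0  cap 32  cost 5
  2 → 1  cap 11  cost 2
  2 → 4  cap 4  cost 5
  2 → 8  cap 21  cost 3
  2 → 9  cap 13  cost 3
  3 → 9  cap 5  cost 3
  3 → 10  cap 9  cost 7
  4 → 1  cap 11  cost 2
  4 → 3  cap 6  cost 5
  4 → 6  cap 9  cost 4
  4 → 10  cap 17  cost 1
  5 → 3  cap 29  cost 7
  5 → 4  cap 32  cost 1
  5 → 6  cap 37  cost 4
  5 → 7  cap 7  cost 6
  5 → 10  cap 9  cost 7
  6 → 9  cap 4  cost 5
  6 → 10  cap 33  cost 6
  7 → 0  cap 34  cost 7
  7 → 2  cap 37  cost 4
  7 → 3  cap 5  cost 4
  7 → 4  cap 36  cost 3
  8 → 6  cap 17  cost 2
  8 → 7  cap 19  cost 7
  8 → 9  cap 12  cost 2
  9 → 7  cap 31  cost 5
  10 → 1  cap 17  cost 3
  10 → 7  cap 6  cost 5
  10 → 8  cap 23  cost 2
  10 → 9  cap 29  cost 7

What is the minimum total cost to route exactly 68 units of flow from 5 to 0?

shortest-cost path #1: 5→4→1→0 push 11 @ unit cost 6 (adds 66)
shortest-cost path #2: 5→7→0 push 7 @ unit cost 13 (adds 91)
shortest-cost path #3: 5→4→10→7→0 push 6 @ unit cost 14 (adds 84)
shortest-cost path #4: 5→4→10→8→7→0 push 11 @ unit cost 18 (adds 198)
shortest-cost path #5: 5→6→9→7→0 push 4 @ unit cost 21 (adds 84)
shortest-cost path #6: 5→4→3→9→7→0 push 4 @ unit cost 21 (adds 84)
shortest-cost path #7: 5→3→9→7→0 push 1 @ unit cost 22 (adds 22)
shortest-cost path #8: 5→10→8→7→0 push 1 @ unit cost 23 (adds 23)
shortest-cost path #9: 5→10→8→7→2→0 push 7 @ unit cost 25 (adds 175)
shortest-cost path #10: 5→10→8→9→7→2→0 push 1 @ unit cost 25 (adds 25)
shortest-cost path #11: 5→6→10→8→9→7→2→0 push 3 @ unit cost 28 (adds 84)
shortest-cost path #12: 5→6→10→9→7→2→0 push 12 @ unit cost 31 (adds 372)
total cost = 1308

Minimum cost for 68 units: 1308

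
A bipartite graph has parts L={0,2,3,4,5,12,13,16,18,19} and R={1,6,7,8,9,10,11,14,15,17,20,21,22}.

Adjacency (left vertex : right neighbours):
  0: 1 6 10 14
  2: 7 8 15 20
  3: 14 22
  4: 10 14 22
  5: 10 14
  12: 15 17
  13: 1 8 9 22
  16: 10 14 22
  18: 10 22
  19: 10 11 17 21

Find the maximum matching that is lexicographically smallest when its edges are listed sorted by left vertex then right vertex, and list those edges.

|M| = 8 (so the lex-smallest maximum matching has 8 edges)
process left vertices in ascending order; for each, take the smallest-labelled available neighbour that still permits 8 edges overall, or leave it unmatched if none does
lex-smallest matching: {0-1, 2-7, 3-14, 4-10, 12-15, 13-8, 16-22, 19-11}

Lex-smallest maximum matching: {(0,1), (2,7), (3,14), (4,10), (12,15), (13,8), (16,22), (19,11)}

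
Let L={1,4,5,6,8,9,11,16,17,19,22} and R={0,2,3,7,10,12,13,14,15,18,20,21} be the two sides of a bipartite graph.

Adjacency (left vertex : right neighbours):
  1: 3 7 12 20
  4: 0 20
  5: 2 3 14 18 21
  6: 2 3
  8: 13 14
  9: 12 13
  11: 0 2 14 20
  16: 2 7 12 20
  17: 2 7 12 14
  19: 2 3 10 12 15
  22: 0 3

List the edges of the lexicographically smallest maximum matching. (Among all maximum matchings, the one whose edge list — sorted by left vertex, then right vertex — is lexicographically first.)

Lex-smallest maximum matching: {(1,3), (4,0), (5,18), (6,2), (8,13), (9,12), (11,14), (16,20), (17,7), (19,10)}

|M| = 10 (so the lex-smallest maximum matching has 10 edges)
process left vertices in ascending order; for each, take the smallest-labelled available neighbour that still permits 10 edges overall, or leave it unmatched if none does
lex-smallest matching: {1-3, 4-0, 5-18, 6-2, 8-13, 9-12, 11-14, 16-20, 17-7, 19-10}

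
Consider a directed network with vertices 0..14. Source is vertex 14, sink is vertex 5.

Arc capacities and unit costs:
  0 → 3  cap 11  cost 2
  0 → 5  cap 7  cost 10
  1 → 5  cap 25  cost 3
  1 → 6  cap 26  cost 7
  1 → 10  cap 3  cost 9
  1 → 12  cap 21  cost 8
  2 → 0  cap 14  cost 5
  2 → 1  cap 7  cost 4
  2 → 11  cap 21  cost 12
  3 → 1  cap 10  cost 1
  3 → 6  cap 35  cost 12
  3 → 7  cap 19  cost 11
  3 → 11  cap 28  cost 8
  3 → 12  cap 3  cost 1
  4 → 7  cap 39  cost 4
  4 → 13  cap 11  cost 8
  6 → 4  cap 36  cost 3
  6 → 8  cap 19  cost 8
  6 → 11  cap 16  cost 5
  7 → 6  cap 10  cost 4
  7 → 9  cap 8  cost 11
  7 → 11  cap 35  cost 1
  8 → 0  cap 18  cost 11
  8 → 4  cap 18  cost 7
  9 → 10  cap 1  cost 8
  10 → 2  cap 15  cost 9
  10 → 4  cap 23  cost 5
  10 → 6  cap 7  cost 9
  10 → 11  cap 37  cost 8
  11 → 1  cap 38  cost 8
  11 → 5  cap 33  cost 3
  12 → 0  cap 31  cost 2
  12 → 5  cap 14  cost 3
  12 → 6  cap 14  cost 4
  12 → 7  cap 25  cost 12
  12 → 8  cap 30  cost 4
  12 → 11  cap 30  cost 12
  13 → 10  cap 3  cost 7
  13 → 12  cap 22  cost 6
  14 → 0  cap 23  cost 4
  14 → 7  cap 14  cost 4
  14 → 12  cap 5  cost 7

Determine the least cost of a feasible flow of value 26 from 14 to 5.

shortest-cost path #1: 14→7→11→5 push 14 @ unit cost 8 (adds 112)
shortest-cost path #2: 14→12→5 push 5 @ unit cost 10 (adds 50)
shortest-cost path #3: 14→0→3→12→5 push 3 @ unit cost 10 (adds 30)
shortest-cost path #4: 14→0→3→1→5 push 4 @ unit cost 10 (adds 40)
total cost = 232

Minimum cost for 26 units: 232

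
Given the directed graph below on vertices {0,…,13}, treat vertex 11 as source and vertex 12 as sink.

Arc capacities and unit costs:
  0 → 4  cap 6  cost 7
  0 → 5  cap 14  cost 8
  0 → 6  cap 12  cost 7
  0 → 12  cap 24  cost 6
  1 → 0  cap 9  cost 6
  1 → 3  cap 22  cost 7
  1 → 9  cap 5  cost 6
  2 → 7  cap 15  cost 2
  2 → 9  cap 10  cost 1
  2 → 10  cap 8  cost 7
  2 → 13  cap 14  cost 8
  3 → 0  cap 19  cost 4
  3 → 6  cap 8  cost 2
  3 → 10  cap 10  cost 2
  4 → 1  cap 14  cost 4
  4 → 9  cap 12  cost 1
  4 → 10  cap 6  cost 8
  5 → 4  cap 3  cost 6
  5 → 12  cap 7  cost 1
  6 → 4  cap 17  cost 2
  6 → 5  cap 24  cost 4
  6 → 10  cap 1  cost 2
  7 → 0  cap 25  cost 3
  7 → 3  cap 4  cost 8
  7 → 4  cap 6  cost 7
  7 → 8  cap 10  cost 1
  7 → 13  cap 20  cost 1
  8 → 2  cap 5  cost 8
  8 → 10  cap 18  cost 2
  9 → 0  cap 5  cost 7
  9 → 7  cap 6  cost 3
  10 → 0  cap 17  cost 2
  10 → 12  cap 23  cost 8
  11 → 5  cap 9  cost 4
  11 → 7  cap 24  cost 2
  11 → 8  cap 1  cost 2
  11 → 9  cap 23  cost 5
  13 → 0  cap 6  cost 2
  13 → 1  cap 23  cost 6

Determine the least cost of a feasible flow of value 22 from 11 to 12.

Minimum cost for 22 units: 200

shortest-cost path #1: 11→5→12 push 7 @ unit cost 5 (adds 35)
shortest-cost path #2: 11→7→0→12 push 15 @ unit cost 11 (adds 165)
total cost = 200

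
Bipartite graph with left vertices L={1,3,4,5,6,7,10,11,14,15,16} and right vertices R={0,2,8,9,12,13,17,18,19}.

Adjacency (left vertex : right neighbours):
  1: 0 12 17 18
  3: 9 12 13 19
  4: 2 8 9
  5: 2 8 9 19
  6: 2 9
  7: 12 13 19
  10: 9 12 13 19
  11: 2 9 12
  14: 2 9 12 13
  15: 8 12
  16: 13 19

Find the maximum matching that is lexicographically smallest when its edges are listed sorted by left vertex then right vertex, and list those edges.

Lex-smallest maximum matching: {(1,0), (3,9), (4,2), (5,8), (7,12), (10,13), (16,19)}

|M| = 7 (so the lex-smallest maximum matching has 7 edges)
process left vertices in ascending order; for each, take the smallest-labelled available neighbour that still permits 7 edges overall, or leave it unmatched if none does
lex-smallest matching: {1-0, 3-9, 4-2, 5-8, 7-12, 10-13, 16-19}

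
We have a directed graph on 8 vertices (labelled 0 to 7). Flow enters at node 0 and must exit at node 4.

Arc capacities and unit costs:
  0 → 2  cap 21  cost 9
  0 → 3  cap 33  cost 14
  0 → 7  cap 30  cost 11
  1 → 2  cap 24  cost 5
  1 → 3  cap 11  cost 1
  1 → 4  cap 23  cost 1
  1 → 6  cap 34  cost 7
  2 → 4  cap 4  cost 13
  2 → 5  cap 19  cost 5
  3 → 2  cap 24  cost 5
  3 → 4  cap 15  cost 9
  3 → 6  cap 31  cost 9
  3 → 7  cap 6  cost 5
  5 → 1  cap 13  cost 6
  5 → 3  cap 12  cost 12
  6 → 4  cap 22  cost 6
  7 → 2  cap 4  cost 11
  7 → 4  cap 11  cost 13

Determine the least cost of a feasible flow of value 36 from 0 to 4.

Minimum cost for 36 units: 802

shortest-cost path #1: 0→2→5→1→4 push 13 @ unit cost 21 (adds 273)
shortest-cost path #2: 0→2→4 push 4 @ unit cost 22 (adds 88)
shortest-cost path #3: 0→3→4 push 15 @ unit cost 23 (adds 345)
shortest-cost path #4: 0→7→4 push 4 @ unit cost 24 (adds 96)
total cost = 802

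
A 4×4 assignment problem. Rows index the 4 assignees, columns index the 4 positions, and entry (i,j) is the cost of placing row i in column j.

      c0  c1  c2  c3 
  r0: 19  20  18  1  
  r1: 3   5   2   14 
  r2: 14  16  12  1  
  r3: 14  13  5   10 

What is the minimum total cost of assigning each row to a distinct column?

one of 2 optimal assignments: row0→col3 (cost 1), row1→col0 (cost 3), row2→col1 (cost 16), row3→col2 (cost 5)
total = 1 + 3 + 16 + 5 = 25

Minimum assignment cost: 25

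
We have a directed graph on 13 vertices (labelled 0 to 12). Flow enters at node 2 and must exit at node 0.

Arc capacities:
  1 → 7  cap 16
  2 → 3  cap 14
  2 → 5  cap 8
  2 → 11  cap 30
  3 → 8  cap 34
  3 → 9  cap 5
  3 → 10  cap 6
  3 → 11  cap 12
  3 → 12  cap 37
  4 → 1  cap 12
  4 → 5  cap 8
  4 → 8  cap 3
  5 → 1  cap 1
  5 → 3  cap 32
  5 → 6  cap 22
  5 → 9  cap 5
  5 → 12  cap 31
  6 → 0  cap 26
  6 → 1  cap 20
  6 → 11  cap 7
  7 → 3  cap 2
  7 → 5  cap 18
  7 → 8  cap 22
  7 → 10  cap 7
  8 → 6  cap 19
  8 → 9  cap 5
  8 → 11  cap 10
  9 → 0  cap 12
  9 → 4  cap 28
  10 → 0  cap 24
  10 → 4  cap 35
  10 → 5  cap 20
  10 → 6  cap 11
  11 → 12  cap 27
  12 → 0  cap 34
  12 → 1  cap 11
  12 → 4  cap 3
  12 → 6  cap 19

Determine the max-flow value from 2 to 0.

Maximum flow value: 49

augment #1: 2→3→9→0 bottleneck 5, total now 5
augment #2: 2→3→10→0 bottleneck 6, total now 11
augment #3: 2→3→12→0 bottleneck 3, total now 14
augment #4: 2→5→6→0 bottleneck 8, total now 22
augment #5: 2→11→12→0 bottleneck 27, total now 49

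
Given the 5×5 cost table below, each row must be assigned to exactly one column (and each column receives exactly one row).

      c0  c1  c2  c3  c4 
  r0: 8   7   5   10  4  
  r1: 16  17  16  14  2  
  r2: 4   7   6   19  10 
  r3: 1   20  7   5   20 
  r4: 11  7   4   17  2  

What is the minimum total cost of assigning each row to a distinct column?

optimal assignment: row0→col1 (cost 7), row1→col4 (cost 2), row2→col0 (cost 4), row3→col3 (cost 5), row4→col2 (cost 4)
total = 7 + 2 + 4 + 5 + 4 = 22

Minimum assignment cost: 22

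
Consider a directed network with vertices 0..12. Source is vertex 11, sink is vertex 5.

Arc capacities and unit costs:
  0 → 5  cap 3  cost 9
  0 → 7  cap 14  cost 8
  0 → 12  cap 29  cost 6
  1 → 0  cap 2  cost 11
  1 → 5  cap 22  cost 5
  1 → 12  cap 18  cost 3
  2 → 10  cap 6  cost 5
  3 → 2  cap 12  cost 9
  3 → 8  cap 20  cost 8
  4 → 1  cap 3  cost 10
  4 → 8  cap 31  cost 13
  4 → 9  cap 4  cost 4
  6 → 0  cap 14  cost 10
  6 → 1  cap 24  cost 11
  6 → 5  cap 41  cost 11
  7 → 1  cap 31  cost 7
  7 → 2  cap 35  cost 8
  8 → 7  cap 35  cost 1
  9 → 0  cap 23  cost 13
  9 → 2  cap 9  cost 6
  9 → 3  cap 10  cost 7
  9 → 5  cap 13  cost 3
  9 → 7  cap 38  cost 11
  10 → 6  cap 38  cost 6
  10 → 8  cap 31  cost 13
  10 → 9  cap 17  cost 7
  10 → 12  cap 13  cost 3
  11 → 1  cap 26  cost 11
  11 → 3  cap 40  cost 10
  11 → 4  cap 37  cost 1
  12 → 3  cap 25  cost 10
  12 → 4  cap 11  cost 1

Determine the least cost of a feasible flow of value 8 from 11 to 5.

shortest-cost path #1: 11→4→9→5 push 4 @ unit cost 8 (adds 32)
shortest-cost path #2: 11→1→5 push 4 @ unit cost 16 (adds 64)
total cost = 96

Minimum cost for 8 units: 96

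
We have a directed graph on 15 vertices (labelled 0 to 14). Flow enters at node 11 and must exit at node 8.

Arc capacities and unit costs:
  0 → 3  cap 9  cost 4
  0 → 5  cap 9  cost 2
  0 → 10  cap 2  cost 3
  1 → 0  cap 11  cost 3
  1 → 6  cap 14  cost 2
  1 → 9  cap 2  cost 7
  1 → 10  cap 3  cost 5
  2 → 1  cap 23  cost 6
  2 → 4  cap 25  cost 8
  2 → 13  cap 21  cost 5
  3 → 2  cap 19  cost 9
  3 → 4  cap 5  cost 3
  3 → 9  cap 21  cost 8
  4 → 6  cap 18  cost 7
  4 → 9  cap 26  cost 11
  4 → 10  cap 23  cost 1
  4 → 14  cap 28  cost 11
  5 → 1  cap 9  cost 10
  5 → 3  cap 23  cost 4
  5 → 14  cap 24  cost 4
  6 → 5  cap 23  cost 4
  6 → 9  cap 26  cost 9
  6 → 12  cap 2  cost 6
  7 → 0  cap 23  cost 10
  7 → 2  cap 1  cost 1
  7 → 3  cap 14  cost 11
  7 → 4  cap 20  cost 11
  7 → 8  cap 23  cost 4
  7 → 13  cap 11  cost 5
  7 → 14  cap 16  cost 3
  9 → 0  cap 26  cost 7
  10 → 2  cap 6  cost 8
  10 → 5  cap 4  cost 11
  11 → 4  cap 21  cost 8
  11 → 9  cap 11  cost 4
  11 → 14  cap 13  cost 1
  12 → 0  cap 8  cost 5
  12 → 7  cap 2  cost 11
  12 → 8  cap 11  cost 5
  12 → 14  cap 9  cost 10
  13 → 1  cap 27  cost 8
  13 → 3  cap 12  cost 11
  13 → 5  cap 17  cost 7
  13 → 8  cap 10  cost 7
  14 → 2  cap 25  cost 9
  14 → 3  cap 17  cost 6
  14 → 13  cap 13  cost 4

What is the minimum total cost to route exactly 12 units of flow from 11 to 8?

shortest-cost path #1: 11→14→13→8 push 10 @ unit cost 12 (adds 120)
shortest-cost path #2: 11→4→6→12→8 push 2 @ unit cost 26 (adds 52)
total cost = 172

Minimum cost for 12 units: 172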